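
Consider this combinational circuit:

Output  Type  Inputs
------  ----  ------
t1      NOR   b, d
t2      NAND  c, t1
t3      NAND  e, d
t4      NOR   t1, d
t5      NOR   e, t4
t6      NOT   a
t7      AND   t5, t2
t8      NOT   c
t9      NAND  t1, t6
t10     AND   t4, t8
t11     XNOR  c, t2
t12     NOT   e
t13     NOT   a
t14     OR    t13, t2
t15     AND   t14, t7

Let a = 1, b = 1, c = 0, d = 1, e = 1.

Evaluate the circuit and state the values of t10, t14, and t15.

t1 = b NOR d = 1 NOR 1 = 0
t2 = c NAND t1 = 0 NAND 0 = 1
t4 = t1 NOR d = 0 NOR 1 = 0
t5 = e NOR t4 = 1 NOR 0 = 0
t7 = t5 AND t2 = 0 AND 1 = 0
t8 = NOT c = NOT 0 = 1
t10 = t4 AND t8 = 0 AND 1 = 0
t13 = NOT a = NOT 1 = 0
t14 = t13 OR t2 = 0 OR 1 = 1
t15 = t14 AND t7 = 1 AND 0 = 0

t10 = 0  t14 = 1  t15 = 0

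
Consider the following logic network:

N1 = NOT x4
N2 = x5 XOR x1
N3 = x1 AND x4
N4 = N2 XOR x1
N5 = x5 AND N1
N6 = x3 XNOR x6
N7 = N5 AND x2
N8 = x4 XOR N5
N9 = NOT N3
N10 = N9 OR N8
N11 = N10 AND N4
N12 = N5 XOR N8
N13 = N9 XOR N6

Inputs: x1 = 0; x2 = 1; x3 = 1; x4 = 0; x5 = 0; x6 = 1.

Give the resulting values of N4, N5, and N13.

N4 = 0, N5 = 0, N13 = 0

N1 = NOT x4 = NOT 0 = 1
N2 = x5 XOR x1 = 0 XOR 0 = 0
N3 = x1 AND x4 = 0 AND 0 = 0
N4 = N2 XOR x1 = 0 XOR 0 = 0
N5 = x5 AND N1 = 0 AND 1 = 0
N6 = x3 XNOR x6 = 1 XNOR 1 = 1
N9 = NOT N3 = NOT 0 = 1
N13 = N9 XOR N6 = 1 XOR 1 = 0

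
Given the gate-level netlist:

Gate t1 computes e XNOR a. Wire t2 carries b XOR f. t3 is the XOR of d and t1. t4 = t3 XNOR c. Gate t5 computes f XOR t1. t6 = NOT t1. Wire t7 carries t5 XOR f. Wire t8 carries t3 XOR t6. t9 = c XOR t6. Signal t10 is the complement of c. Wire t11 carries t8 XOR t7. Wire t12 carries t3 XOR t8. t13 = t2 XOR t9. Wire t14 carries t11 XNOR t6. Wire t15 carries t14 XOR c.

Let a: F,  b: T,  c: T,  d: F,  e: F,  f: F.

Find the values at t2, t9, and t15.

t1 = e XNOR a = F XNOR F = T
t2 = b XOR f = T XOR F = T
t3 = d XOR t1 = F XOR T = T
t5 = f XOR t1 = F XOR T = T
t6 = NOT t1 = NOT T = F
t7 = t5 XOR f = T XOR F = T
t8 = t3 XOR t6 = T XOR F = T
t9 = c XOR t6 = T XOR F = T
t11 = t8 XOR t7 = T XOR T = F
t14 = t11 XNOR t6 = F XNOR F = T
t15 = t14 XOR c = T XOR T = F

t2 = T  t9 = T  t15 = F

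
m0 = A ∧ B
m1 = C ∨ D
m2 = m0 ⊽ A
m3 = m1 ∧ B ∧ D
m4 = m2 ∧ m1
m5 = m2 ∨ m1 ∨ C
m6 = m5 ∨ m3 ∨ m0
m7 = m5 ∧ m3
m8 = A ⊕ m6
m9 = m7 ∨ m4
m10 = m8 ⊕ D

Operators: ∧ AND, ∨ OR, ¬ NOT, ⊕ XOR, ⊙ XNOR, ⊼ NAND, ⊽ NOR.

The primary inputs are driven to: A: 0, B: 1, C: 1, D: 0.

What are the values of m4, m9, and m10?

m4 = 1, m9 = 1, m10 = 1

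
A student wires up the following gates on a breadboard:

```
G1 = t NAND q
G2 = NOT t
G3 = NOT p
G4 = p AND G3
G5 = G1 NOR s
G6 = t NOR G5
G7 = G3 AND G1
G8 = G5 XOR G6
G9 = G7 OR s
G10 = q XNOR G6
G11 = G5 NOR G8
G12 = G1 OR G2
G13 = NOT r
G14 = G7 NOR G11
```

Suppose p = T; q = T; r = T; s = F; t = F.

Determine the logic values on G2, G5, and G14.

G1 = t NAND q = F NAND T = T
G2 = NOT t = NOT F = T
G3 = NOT p = NOT T = F
G5 = G1 NOR s = T NOR F = F
G6 = t NOR G5 = F NOR F = T
G7 = G3 AND G1 = F AND T = F
G8 = G5 XOR G6 = F XOR T = T
G11 = G5 NOR G8 = F NOR T = F
G14 = G7 NOR G11 = F NOR F = T

G2 = T; G5 = F; G14 = T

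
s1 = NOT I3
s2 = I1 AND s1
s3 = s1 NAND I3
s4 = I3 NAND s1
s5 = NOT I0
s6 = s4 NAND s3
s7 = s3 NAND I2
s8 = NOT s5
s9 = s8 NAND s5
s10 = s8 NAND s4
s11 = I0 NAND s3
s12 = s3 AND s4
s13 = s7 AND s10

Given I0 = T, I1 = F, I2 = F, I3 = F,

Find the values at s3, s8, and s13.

s3 = T, s8 = T, s13 = F

s1 = NOT I3 = NOT F = T
s3 = s1 NAND I3 = T NAND F = T
s4 = I3 NAND s1 = F NAND T = T
s5 = NOT I0 = NOT T = F
s7 = s3 NAND I2 = T NAND F = T
s8 = NOT s5 = NOT F = T
s10 = s8 NAND s4 = T NAND T = F
s13 = s7 AND s10 = T AND F = F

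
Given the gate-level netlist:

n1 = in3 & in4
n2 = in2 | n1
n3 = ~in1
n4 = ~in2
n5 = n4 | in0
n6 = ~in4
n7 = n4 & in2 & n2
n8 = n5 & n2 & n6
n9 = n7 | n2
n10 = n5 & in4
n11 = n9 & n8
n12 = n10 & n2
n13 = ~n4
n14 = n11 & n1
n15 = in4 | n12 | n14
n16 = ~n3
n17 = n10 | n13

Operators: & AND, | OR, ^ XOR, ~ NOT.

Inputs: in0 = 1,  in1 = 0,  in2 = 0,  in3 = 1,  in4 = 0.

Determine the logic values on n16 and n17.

n16 = 0, n17 = 0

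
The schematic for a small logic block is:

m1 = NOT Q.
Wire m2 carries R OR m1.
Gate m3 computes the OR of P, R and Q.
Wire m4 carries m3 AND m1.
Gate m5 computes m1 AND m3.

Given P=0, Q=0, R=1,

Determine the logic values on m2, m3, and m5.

m1 = NOT Q = NOT 0 = 1
m2 = R OR m1 = 1 OR 1 = 1
m3 = P OR R OR Q = 0 OR 1 OR 0 = 1
m5 = m1 AND m3 = 1 AND 1 = 1

m2 = 1, m3 = 1, m5 = 1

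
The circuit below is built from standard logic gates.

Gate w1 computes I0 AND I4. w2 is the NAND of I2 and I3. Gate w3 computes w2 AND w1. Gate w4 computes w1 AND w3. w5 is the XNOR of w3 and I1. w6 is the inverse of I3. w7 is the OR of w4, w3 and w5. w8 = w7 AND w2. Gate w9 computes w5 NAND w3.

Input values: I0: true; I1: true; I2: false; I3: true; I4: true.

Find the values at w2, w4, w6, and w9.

w2 = true, w4 = true, w6 = false, w9 = false

w1 = I0 AND I4 = true AND true = true
w2 = I2 NAND I3 = false NAND true = true
w3 = w2 AND w1 = true AND true = true
w4 = w1 AND w3 = true AND true = true
w5 = w3 XNOR I1 = true XNOR true = true
w6 = NOT I3 = NOT true = false
w9 = w5 NAND w3 = true NAND true = false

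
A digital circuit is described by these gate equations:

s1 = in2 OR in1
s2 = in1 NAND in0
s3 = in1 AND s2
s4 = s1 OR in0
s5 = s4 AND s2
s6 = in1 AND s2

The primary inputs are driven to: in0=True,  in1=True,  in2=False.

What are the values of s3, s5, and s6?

s3 = False; s5 = False; s6 = False

s1 = in2 OR in1 = False OR True = True
s2 = in1 NAND in0 = True NAND True = False
s3 = in1 AND s2 = True AND False = False
s4 = s1 OR in0 = True OR True = True
s5 = s4 AND s2 = True AND False = False
s6 = in1 AND s2 = True AND False = False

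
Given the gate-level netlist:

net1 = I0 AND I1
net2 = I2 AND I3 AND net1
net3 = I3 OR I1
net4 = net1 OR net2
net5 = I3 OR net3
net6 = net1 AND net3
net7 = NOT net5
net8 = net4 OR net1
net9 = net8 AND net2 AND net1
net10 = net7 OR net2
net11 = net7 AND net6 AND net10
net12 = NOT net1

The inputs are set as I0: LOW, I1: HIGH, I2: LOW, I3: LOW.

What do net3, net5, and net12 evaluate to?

net1 = I0 AND I1 = LOW AND HIGH = LOW
net3 = I3 OR I1 = LOW OR HIGH = HIGH
net5 = I3 OR net3 = LOW OR HIGH = HIGH
net12 = NOT net1 = NOT LOW = HIGH

net3 = HIGH, net5 = HIGH, net12 = HIGH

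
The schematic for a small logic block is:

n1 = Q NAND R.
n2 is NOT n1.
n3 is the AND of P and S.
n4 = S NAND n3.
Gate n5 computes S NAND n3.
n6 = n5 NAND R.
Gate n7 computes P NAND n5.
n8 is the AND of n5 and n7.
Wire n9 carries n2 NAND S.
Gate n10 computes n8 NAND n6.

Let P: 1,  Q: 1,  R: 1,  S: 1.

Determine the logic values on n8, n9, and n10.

n8 = 0, n9 = 0, n10 = 1

n1 = Q NAND R = 1 NAND 1 = 0
n2 = NOT n1 = NOT 0 = 1
n3 = P AND S = 1 AND 1 = 1
n5 = S NAND n3 = 1 NAND 1 = 0
n6 = n5 NAND R = 0 NAND 1 = 1
n7 = P NAND n5 = 1 NAND 0 = 1
n8 = n5 AND n7 = 0 AND 1 = 0
n9 = n2 NAND S = 1 NAND 1 = 0
n10 = n8 NAND n6 = 0 NAND 1 = 1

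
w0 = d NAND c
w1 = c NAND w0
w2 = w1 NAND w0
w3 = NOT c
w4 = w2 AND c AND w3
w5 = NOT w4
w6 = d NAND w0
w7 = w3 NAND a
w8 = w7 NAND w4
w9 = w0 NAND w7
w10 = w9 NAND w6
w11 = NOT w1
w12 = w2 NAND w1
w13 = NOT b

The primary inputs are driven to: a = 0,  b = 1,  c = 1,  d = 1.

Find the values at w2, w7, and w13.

w0 = d NAND c = 1 NAND 1 = 0
w1 = c NAND w0 = 1 NAND 0 = 1
w2 = w1 NAND w0 = 1 NAND 0 = 1
w3 = NOT c = NOT 1 = 0
w7 = w3 NAND a = 0 NAND 0 = 1
w13 = NOT b = NOT 1 = 0

w2 = 1  w7 = 1  w13 = 0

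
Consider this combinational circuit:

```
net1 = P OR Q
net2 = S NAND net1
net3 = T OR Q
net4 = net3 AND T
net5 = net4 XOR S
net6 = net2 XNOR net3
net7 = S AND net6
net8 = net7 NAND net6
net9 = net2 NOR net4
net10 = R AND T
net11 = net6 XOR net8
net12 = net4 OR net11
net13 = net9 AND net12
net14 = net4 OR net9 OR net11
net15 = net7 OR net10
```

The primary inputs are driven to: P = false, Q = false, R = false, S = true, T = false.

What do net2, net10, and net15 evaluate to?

net1 = P OR Q = false OR false = false
net2 = S NAND net1 = true NAND false = true
net3 = T OR Q = false OR false = false
net6 = net2 XNOR net3 = true XNOR false = false
net7 = S AND net6 = true AND false = false
net10 = R AND T = false AND false = false
net15 = net7 OR net10 = false OR false = false

net2 = true  net10 = false  net15 = false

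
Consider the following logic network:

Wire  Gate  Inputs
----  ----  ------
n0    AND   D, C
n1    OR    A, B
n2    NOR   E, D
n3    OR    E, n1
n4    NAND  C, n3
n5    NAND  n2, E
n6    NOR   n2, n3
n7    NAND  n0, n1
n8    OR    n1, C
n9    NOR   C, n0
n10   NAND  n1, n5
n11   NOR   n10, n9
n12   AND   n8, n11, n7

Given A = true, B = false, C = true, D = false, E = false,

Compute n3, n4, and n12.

n3 = true, n4 = false, n12 = true

n0 = D AND C = false AND true = false
n1 = A OR B = true OR false = true
n2 = E NOR D = false NOR false = true
n3 = E OR n1 = false OR true = true
n4 = C NAND n3 = true NAND true = false
n5 = n2 NAND E = true NAND false = true
n7 = n0 NAND n1 = false NAND true = true
n8 = n1 OR C = true OR true = true
n9 = C NOR n0 = true NOR false = false
n10 = n1 NAND n5 = true NAND true = false
n11 = n10 NOR n9 = false NOR false = true
n12 = n8 AND n11 AND n7 = true AND true AND true = true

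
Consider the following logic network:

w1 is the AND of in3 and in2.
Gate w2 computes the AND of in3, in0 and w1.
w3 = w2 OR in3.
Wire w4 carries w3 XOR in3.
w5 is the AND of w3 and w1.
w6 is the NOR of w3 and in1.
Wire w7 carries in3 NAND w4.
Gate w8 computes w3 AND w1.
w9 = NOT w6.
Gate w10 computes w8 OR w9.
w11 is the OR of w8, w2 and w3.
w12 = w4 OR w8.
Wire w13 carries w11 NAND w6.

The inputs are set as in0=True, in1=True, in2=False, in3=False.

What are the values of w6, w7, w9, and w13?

w1 = in3 AND in2 = False AND False = False
w2 = in3 AND in0 AND w1 = False AND True AND False = False
w3 = w2 OR in3 = False OR False = False
w4 = w3 XOR in3 = False XOR False = False
w6 = w3 NOR in1 = False NOR True = False
w7 = in3 NAND w4 = False NAND False = True
w8 = w3 AND w1 = False AND False = False
w9 = NOT w6 = NOT False = True
w11 = w8 OR w2 OR w3 = False OR False OR False = False
w13 = w11 NAND w6 = False NAND False = True

w6 = False, w7 = True, w9 = True, w13 = True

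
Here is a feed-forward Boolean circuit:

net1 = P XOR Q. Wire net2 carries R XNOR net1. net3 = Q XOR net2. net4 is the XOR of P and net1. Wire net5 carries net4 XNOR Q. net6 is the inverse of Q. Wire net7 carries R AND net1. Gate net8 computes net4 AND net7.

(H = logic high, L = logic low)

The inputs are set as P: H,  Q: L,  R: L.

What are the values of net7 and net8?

net1 = P XOR Q = H XOR L = H
net4 = P XOR net1 = H XOR H = L
net7 = R AND net1 = L AND H = L
net8 = net4 AND net7 = L AND L = L

net7 = L, net8 = L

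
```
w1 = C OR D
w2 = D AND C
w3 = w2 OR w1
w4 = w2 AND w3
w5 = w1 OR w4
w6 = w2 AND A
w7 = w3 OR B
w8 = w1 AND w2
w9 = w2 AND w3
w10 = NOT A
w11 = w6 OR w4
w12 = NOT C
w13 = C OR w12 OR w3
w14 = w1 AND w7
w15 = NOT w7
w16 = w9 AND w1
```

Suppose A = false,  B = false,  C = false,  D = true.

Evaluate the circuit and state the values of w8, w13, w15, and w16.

w8 = false  w13 = true  w15 = false  w16 = false

w1 = C OR D = false OR true = true
w2 = D AND C = true AND false = false
w3 = w2 OR w1 = false OR true = true
w7 = w3 OR B = true OR false = true
w8 = w1 AND w2 = true AND false = false
w9 = w2 AND w3 = false AND true = false
w12 = NOT C = NOT false = true
w13 = C OR w12 OR w3 = false OR true OR true = true
w15 = NOT w7 = NOT true = false
w16 = w9 AND w1 = false AND true = false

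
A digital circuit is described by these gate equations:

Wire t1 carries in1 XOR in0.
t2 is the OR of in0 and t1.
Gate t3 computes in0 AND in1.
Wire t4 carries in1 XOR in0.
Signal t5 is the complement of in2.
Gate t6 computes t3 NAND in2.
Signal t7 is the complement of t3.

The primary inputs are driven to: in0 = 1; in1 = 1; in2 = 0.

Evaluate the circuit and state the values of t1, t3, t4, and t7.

t1 = in1 XOR in0 = 1 XOR 1 = 0
t3 = in0 AND in1 = 1 AND 1 = 1
t4 = in1 XOR in0 = 1 XOR 1 = 0
t7 = NOT t3 = NOT 1 = 0

t1 = 0, t3 = 1, t4 = 0, t7 = 0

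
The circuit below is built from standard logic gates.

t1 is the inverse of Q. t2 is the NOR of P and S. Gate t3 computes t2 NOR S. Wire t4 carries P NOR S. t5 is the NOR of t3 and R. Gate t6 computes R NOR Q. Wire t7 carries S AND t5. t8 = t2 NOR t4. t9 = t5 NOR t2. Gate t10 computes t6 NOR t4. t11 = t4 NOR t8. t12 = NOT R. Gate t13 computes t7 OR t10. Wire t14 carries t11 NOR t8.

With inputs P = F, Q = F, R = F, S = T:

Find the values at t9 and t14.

t2 = P NOR S = F NOR T = F
t3 = t2 NOR S = F NOR T = F
t4 = P NOR S = F NOR T = F
t5 = t3 NOR R = F NOR F = T
t8 = t2 NOR t4 = F NOR F = T
t9 = t5 NOR t2 = T NOR F = F
t11 = t4 NOR t8 = F NOR T = F
t14 = t11 NOR t8 = F NOR T = F

t9 = F; t14 = F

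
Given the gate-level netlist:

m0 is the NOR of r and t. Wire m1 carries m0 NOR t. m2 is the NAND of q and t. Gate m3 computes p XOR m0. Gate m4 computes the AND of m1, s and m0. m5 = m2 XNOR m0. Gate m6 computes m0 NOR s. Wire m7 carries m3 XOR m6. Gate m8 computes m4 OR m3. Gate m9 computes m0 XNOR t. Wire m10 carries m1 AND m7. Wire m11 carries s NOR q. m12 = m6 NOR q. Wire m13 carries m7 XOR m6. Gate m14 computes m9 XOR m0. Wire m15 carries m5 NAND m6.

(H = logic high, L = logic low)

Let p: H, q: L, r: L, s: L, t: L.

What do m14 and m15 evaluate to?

m0 = r NOR t = L NOR L = H
m2 = q NAND t = L NAND L = H
m5 = m2 XNOR m0 = H XNOR H = H
m6 = m0 NOR s = H NOR L = L
m9 = m0 XNOR t = H XNOR L = L
m14 = m9 XOR m0 = L XOR H = H
m15 = m5 NAND m6 = H NAND L = H

m14 = H; m15 = H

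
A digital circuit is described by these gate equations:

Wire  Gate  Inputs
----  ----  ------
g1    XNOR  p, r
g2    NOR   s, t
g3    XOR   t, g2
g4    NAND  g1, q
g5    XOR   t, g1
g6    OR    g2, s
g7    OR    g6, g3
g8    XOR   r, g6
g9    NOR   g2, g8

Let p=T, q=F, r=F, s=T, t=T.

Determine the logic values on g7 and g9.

g7 = T; g9 = F

g2 = s NOR t = T NOR T = F
g3 = t XOR g2 = T XOR F = T
g6 = g2 OR s = F OR T = T
g7 = g6 OR g3 = T OR T = T
g8 = r XOR g6 = F XOR T = T
g9 = g2 NOR g8 = F NOR T = F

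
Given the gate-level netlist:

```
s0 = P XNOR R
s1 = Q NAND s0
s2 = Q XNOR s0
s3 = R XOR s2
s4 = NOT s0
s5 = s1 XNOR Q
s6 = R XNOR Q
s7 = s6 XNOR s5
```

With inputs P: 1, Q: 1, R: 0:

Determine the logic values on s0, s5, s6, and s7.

s0 = 0, s5 = 1, s6 = 0, s7 = 0

s0 = P XNOR R = 1 XNOR 0 = 0
s1 = Q NAND s0 = 1 NAND 0 = 1
s5 = s1 XNOR Q = 1 XNOR 1 = 1
s6 = R XNOR Q = 0 XNOR 1 = 0
s7 = s6 XNOR s5 = 0 XNOR 1 = 0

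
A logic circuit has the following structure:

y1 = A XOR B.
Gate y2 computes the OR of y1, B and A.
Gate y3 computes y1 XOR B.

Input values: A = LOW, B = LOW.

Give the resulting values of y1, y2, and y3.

y1 = LOW  y2 = LOW  y3 = LOW

y1 = A XOR B = LOW XOR LOW = LOW
y2 = y1 OR B OR A = LOW OR LOW OR LOW = LOW
y3 = y1 XOR B = LOW XOR LOW = LOW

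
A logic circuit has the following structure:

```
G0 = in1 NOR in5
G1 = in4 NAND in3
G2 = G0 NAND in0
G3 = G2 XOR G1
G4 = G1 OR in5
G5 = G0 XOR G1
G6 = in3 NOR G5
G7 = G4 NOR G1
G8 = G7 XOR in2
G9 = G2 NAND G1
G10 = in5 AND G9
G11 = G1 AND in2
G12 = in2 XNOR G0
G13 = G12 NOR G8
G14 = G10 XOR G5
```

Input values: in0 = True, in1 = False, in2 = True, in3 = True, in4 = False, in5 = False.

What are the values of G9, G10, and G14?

G0 = in1 NOR in5 = False NOR False = True
G1 = in4 NAND in3 = False NAND True = True
G2 = G0 NAND in0 = True NAND True = False
G5 = G0 XOR G1 = True XOR True = False
G9 = G2 NAND G1 = False NAND True = True
G10 = in5 AND G9 = False AND True = False
G14 = G10 XOR G5 = False XOR False = False

G9 = True, G10 = False, G14 = False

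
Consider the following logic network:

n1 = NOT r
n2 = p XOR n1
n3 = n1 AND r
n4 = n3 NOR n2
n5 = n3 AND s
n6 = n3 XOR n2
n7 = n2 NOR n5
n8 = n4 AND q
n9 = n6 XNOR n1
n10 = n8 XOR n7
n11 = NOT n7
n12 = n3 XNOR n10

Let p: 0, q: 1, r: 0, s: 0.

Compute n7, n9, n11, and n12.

n7 = 0  n9 = 1  n11 = 1  n12 = 1

n1 = NOT r = NOT 0 = 1
n2 = p XOR n1 = 0 XOR 1 = 1
n3 = n1 AND r = 1 AND 0 = 0
n4 = n3 NOR n2 = 0 NOR 1 = 0
n5 = n3 AND s = 0 AND 0 = 0
n6 = n3 XOR n2 = 0 XOR 1 = 1
n7 = n2 NOR n5 = 1 NOR 0 = 0
n8 = n4 AND q = 0 AND 1 = 0
n9 = n6 XNOR n1 = 1 XNOR 1 = 1
n10 = n8 XOR n7 = 0 XOR 0 = 0
n11 = NOT n7 = NOT 0 = 1
n12 = n3 XNOR n10 = 0 XNOR 0 = 1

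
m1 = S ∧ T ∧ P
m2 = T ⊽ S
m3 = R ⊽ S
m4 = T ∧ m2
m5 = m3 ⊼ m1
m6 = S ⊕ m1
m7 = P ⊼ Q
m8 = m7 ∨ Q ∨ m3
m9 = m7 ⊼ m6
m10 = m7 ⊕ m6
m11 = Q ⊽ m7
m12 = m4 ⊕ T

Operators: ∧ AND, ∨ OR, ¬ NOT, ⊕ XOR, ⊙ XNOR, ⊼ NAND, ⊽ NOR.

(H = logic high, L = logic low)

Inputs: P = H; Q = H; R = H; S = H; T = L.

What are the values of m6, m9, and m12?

m1 = S AND T AND P = H AND L AND H = L
m2 = T NOR S = L NOR H = L
m4 = T AND m2 = L AND L = L
m6 = S XOR m1 = H XOR L = H
m7 = P NAND Q = H NAND H = L
m9 = m7 NAND m6 = L NAND H = H
m12 = m4 XOR T = L XOR L = L

m6 = H  m9 = H  m12 = L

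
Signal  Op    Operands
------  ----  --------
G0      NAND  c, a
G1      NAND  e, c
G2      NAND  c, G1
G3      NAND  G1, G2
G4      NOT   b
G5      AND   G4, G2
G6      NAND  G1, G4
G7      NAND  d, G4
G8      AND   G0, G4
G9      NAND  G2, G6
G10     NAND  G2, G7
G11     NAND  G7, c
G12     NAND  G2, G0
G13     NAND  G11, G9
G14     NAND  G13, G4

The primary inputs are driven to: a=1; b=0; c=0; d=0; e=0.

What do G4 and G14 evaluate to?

G4 = 1, G14 = 1

G1 = e NAND c = 0 NAND 0 = 1
G2 = c NAND G1 = 0 NAND 1 = 1
G4 = NOT b = NOT 0 = 1
G6 = G1 NAND G4 = 1 NAND 1 = 0
G7 = d NAND G4 = 0 NAND 1 = 1
G9 = G2 NAND G6 = 1 NAND 0 = 1
G11 = G7 NAND c = 1 NAND 0 = 1
G13 = G11 NAND G9 = 1 NAND 1 = 0
G14 = G13 NAND G4 = 0 NAND 1 = 1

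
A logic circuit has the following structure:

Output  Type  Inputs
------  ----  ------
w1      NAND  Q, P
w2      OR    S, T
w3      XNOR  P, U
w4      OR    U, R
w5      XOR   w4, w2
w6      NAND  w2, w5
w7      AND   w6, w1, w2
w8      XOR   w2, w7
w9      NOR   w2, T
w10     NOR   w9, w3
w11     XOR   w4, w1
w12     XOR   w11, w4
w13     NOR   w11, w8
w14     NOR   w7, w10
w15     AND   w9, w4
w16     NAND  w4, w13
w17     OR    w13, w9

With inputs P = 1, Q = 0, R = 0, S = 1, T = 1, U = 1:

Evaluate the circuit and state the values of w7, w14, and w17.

w7 = 1, w14 = 0, w17 = 1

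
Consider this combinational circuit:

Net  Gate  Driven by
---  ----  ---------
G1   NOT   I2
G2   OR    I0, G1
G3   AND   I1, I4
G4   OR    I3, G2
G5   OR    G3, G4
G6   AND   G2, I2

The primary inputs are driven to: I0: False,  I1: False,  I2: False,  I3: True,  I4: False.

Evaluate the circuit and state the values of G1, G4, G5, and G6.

G1 = NOT I2 = NOT False = True
G2 = I0 OR G1 = False OR True = True
G3 = I1 AND I4 = False AND False = False
G4 = I3 OR G2 = True OR True = True
G5 = G3 OR G4 = False OR True = True
G6 = G2 AND I2 = True AND False = False

G1 = True, G4 = True, G5 = True, G6 = False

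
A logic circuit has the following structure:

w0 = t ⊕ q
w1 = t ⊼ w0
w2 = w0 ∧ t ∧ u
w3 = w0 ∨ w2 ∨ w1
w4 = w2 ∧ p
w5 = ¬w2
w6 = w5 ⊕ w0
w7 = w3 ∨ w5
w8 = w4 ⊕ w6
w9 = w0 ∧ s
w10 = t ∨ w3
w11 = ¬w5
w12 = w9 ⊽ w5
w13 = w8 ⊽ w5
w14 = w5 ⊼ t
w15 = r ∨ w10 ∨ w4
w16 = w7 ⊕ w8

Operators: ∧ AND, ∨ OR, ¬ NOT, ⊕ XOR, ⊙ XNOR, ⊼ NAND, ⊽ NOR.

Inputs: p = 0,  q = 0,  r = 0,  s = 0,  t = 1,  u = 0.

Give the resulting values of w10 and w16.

w10 = 1, w16 = 1

w0 = t XOR q = 1 XOR 0 = 1
w1 = t NAND w0 = 1 NAND 1 = 0
w2 = w0 AND t AND u = 1 AND 1 AND 0 = 0
w3 = w0 OR w2 OR w1 = 1 OR 0 OR 0 = 1
w4 = w2 AND p = 0 AND 0 = 0
w5 = NOT w2 = NOT 0 = 1
w6 = w5 XOR w0 = 1 XOR 1 = 0
w7 = w3 OR w5 = 1 OR 1 = 1
w8 = w4 XOR w6 = 0 XOR 0 = 0
w10 = t OR w3 = 1 OR 1 = 1
w16 = w7 XOR w8 = 1 XOR 0 = 1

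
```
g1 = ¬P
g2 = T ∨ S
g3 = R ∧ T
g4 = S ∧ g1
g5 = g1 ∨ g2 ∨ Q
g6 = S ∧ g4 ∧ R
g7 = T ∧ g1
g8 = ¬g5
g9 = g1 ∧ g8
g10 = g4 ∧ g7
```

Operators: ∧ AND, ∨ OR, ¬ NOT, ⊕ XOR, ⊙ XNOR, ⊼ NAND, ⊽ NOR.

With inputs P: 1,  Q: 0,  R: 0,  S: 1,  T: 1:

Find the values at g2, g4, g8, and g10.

g1 = NOT P = NOT 1 = 0
g2 = T OR S = 1 OR 1 = 1
g4 = S AND g1 = 1 AND 0 = 0
g5 = g1 OR g2 OR Q = 0 OR 1 OR 0 = 1
g7 = T AND g1 = 1 AND 0 = 0
g8 = NOT g5 = NOT 1 = 0
g10 = g4 AND g7 = 0 AND 0 = 0

g2 = 1, g4 = 0, g8 = 0, g10 = 0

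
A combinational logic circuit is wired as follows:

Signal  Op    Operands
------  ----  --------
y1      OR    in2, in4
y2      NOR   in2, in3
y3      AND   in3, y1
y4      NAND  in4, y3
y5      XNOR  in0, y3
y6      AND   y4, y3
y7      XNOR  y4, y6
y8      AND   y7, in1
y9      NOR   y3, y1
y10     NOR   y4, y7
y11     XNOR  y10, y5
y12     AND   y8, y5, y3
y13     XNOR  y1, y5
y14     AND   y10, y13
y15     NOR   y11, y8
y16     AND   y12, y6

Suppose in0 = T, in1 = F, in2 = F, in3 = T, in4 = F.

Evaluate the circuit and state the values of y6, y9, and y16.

y6 = F, y9 = T, y16 = F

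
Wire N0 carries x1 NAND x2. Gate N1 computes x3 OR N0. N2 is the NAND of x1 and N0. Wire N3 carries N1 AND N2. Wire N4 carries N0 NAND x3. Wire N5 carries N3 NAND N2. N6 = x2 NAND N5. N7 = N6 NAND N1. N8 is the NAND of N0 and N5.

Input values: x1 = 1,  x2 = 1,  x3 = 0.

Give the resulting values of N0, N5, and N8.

N0 = 0, N5 = 1, N8 = 1

N0 = x1 NAND x2 = 1 NAND 1 = 0
N1 = x3 OR N0 = 0 OR 0 = 0
N2 = x1 NAND N0 = 1 NAND 0 = 1
N3 = N1 AND N2 = 0 AND 1 = 0
N5 = N3 NAND N2 = 0 NAND 1 = 1
N8 = N0 NAND N5 = 0 NAND 1 = 1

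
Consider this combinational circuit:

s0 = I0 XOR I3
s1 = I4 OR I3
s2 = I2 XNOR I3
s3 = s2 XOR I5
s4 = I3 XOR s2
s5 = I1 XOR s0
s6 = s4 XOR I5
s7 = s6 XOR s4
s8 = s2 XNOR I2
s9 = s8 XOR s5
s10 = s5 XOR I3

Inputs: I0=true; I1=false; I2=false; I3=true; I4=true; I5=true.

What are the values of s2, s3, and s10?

s2 = false; s3 = true; s10 = true

s0 = I0 XOR I3 = true XOR true = false
s2 = I2 XNOR I3 = false XNOR true = false
s3 = s2 XOR I5 = false XOR true = true
s5 = I1 XOR s0 = false XOR false = false
s10 = s5 XOR I3 = false XOR true = true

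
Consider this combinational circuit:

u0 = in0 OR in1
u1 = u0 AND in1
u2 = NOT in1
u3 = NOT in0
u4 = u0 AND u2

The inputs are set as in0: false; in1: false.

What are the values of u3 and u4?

u3 = true; u4 = false

u0 = in0 OR in1 = false OR false = false
u2 = NOT in1 = NOT false = true
u3 = NOT in0 = NOT false = true
u4 = u0 AND u2 = false AND true = false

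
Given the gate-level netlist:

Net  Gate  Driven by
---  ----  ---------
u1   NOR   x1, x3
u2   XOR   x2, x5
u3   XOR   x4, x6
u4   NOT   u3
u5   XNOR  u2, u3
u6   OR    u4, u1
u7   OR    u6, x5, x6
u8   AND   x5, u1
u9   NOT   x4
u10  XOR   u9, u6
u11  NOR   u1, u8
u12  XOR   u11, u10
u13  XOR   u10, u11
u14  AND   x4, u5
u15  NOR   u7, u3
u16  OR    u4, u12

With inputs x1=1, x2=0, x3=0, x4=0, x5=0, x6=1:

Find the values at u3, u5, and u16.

u3 = 1, u5 = 0, u16 = 0

u1 = x1 NOR x3 = 1 NOR 0 = 0
u2 = x2 XOR x5 = 0 XOR 0 = 0
u3 = x4 XOR x6 = 0 XOR 1 = 1
u4 = NOT u3 = NOT 1 = 0
u5 = u2 XNOR u3 = 0 XNOR 1 = 0
u6 = u4 OR u1 = 0 OR 0 = 0
u8 = x5 AND u1 = 0 AND 0 = 0
u9 = NOT x4 = NOT 0 = 1
u10 = u9 XOR u6 = 1 XOR 0 = 1
u11 = u1 NOR u8 = 0 NOR 0 = 1
u12 = u11 XOR u10 = 1 XOR 1 = 0
u16 = u4 OR u12 = 0 OR 0 = 0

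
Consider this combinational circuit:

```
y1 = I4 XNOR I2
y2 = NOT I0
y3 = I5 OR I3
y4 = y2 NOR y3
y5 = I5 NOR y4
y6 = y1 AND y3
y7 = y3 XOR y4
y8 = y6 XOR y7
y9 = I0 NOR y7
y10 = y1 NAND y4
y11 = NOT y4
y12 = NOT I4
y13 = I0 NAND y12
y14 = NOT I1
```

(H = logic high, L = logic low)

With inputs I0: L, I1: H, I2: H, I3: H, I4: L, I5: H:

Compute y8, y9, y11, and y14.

y1 = I4 XNOR I2 = L XNOR H = L
y2 = NOT I0 = NOT L = H
y3 = I5 OR I3 = H OR H = H
y4 = y2 NOR y3 = H NOR H = L
y6 = y1 AND y3 = L AND H = L
y7 = y3 XOR y4 = H XOR L = H
y8 = y6 XOR y7 = L XOR H = H
y9 = I0 NOR y7 = L NOR H = L
y11 = NOT y4 = NOT L = H
y14 = NOT I1 = NOT H = L

y8 = H  y9 = L  y11 = H  y14 = L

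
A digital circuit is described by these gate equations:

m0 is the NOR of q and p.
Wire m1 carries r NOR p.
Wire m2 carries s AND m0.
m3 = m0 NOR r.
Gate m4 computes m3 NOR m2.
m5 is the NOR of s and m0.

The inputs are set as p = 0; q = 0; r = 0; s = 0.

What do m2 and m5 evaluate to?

m0 = q NOR p = 0 NOR 0 = 1
m2 = s AND m0 = 0 AND 1 = 0
m5 = s NOR m0 = 0 NOR 1 = 0

m2 = 0, m5 = 0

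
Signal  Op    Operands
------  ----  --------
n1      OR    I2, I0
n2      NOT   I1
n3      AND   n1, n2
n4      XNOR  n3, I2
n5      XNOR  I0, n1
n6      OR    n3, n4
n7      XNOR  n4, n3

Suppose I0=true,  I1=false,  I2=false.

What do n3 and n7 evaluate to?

n3 = true  n7 = false

n1 = I2 OR I0 = false OR true = true
n2 = NOT I1 = NOT false = true
n3 = n1 AND n2 = true AND true = true
n4 = n3 XNOR I2 = true XNOR false = false
n7 = n4 XNOR n3 = false XNOR true = false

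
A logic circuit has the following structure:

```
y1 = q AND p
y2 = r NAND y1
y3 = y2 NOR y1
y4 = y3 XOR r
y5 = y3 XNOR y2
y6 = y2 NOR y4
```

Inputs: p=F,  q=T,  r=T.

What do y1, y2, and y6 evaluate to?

y1 = F  y2 = T  y6 = F

y1 = q AND p = T AND F = F
y2 = r NAND y1 = T NAND F = T
y3 = y2 NOR y1 = T NOR F = F
y4 = y3 XOR r = F XOR T = T
y6 = y2 NOR y4 = T NOR T = F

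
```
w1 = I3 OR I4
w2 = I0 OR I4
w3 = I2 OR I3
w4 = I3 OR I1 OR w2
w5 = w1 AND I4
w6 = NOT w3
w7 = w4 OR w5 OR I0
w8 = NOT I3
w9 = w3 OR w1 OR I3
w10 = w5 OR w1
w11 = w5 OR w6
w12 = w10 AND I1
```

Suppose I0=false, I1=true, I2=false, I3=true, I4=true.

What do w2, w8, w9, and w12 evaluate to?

w2 = true; w8 = false; w9 = true; w12 = true

w1 = I3 OR I4 = true OR true = true
w2 = I0 OR I4 = false OR true = true
w3 = I2 OR I3 = false OR true = true
w5 = w1 AND I4 = true AND true = true
w8 = NOT I3 = NOT true = false
w9 = w3 OR w1 OR I3 = true OR true OR true = true
w10 = w5 OR w1 = true OR true = true
w12 = w10 AND I1 = true AND true = true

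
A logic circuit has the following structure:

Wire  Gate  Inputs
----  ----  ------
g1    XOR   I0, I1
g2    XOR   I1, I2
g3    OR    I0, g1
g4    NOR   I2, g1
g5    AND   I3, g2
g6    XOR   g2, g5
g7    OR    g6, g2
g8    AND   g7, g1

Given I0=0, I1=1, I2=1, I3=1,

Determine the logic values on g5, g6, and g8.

g1 = I0 XOR I1 = 0 XOR 1 = 1
g2 = I1 XOR I2 = 1 XOR 1 = 0
g5 = I3 AND g2 = 1 AND 0 = 0
g6 = g2 XOR g5 = 0 XOR 0 = 0
g7 = g6 OR g2 = 0 OR 0 = 0
g8 = g7 AND g1 = 0 AND 1 = 0

g5 = 0; g6 = 0; g8 = 0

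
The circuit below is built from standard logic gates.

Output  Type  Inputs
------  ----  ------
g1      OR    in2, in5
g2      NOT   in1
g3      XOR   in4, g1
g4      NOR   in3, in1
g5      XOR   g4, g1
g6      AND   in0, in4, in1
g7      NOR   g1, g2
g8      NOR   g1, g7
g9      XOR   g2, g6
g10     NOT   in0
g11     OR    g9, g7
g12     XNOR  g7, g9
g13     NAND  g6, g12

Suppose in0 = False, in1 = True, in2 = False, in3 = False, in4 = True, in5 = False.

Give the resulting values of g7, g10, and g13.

g7 = True, g10 = True, g13 = True

g1 = in2 OR in5 = False OR False = False
g2 = NOT in1 = NOT True = False
g6 = in0 AND in4 AND in1 = False AND True AND True = False
g7 = g1 NOR g2 = False NOR False = True
g9 = g2 XOR g6 = False XOR False = False
g10 = NOT in0 = NOT False = True
g12 = g7 XNOR g9 = True XNOR False = False
g13 = g6 NAND g12 = False NAND False = True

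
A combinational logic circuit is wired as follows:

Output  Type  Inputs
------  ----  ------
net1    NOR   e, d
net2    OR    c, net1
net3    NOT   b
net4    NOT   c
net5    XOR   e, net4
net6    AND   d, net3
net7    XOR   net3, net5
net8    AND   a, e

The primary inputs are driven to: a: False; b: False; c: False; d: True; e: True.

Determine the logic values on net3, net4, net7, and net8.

net3 = True, net4 = True, net7 = True, net8 = False

net3 = NOT b = NOT False = True
net4 = NOT c = NOT False = True
net5 = e XOR net4 = True XOR True = False
net7 = net3 XOR net5 = True XOR False = True
net8 = a AND e = False AND True = False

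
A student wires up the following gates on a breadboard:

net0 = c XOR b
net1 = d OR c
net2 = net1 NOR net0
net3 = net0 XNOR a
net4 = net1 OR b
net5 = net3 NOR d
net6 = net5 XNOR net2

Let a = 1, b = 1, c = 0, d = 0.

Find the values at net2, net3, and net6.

net0 = c XOR b = 0 XOR 1 = 1
net1 = d OR c = 0 OR 0 = 0
net2 = net1 NOR net0 = 0 NOR 1 = 0
net3 = net0 XNOR a = 1 XNOR 1 = 1
net5 = net3 NOR d = 1 NOR 0 = 0
net6 = net5 XNOR net2 = 0 XNOR 0 = 1

net2 = 0  net3 = 1  net6 = 1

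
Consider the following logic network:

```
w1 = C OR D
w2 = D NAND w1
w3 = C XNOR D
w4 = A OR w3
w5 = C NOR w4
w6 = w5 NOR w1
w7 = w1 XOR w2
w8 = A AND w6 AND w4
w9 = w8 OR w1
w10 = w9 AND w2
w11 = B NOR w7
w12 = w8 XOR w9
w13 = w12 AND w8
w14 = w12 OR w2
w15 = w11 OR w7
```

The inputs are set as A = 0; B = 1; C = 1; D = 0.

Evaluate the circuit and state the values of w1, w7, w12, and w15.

w1 = C OR D = 1 OR 0 = 1
w2 = D NAND w1 = 0 NAND 1 = 1
w3 = C XNOR D = 1 XNOR 0 = 0
w4 = A OR w3 = 0 OR 0 = 0
w5 = C NOR w4 = 1 NOR 0 = 0
w6 = w5 NOR w1 = 0 NOR 1 = 0
w7 = w1 XOR w2 = 1 XOR 1 = 0
w8 = A AND w6 AND w4 = 0 AND 0 AND 0 = 0
w9 = w8 OR w1 = 0 OR 1 = 1
w11 = B NOR w7 = 1 NOR 0 = 0
w12 = w8 XOR w9 = 0 XOR 1 = 1
w15 = w11 OR w7 = 0 OR 0 = 0

w1 = 1; w7 = 0; w12 = 1; w15 = 0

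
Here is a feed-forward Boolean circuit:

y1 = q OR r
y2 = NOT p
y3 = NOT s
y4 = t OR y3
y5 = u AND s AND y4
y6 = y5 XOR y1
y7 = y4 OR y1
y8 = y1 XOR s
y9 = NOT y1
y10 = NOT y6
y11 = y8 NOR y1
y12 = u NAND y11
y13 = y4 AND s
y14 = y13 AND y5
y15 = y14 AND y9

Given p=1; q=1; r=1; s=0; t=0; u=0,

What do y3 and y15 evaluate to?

y3 = 1  y15 = 0

y1 = q OR r = 1 OR 1 = 1
y3 = NOT s = NOT 0 = 1
y4 = t OR y3 = 0 OR 1 = 1
y5 = u AND s AND y4 = 0 AND 0 AND 1 = 0
y9 = NOT y1 = NOT 1 = 0
y13 = y4 AND s = 1 AND 0 = 0
y14 = y13 AND y5 = 0 AND 0 = 0
y15 = y14 AND y9 = 0 AND 0 = 0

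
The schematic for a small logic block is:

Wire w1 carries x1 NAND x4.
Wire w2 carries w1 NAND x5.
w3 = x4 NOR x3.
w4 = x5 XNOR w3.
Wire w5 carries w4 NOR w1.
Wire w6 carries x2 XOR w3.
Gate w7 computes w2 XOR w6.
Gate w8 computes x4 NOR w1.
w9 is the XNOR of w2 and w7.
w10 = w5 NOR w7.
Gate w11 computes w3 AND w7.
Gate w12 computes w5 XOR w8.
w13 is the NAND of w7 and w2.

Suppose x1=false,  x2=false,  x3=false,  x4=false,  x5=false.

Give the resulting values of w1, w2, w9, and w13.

w1 = true, w2 = true, w9 = false, w13 = true

w1 = x1 NAND x4 = false NAND false = true
w2 = w1 NAND x5 = true NAND false = true
w3 = x4 NOR x3 = false NOR false = true
w6 = x2 XOR w3 = false XOR true = true
w7 = w2 XOR w6 = true XOR true = false
w9 = w2 XNOR w7 = true XNOR false = false
w13 = w7 NAND w2 = false NAND true = true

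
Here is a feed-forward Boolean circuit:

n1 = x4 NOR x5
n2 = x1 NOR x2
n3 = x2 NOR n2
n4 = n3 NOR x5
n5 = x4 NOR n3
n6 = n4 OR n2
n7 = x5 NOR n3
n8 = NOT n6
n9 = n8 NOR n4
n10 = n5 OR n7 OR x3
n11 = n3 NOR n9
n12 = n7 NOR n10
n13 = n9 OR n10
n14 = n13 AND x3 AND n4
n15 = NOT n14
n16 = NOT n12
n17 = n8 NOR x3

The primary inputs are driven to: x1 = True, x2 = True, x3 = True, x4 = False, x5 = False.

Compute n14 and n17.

n14 = True, n17 = False

n2 = x1 NOR x2 = True NOR True = False
n3 = x2 NOR n2 = True NOR False = False
n4 = n3 NOR x5 = False NOR False = True
n5 = x4 NOR n3 = False NOR False = True
n6 = n4 OR n2 = True OR False = True
n7 = x5 NOR n3 = False NOR False = True
n8 = NOT n6 = NOT True = False
n9 = n8 NOR n4 = False NOR True = False
n10 = n5 OR n7 OR x3 = True OR True OR True = True
n13 = n9 OR n10 = False OR True = True
n14 = n13 AND x3 AND n4 = True AND True AND True = True
n17 = n8 NOR x3 = False NOR True = False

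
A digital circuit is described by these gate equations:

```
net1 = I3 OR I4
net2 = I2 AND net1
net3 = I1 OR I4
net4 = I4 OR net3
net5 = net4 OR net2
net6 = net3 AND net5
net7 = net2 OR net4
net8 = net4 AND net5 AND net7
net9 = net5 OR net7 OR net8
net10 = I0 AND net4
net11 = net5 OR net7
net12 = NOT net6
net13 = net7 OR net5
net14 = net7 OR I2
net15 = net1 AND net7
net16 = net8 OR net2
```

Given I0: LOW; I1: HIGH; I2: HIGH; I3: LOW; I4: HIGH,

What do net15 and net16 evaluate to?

net1 = I3 OR I4 = LOW OR HIGH = HIGH
net2 = I2 AND net1 = HIGH AND HIGH = HIGH
net3 = I1 OR I4 = HIGH OR HIGH = HIGH
net4 = I4 OR net3 = HIGH OR HIGH = HIGH
net5 = net4 OR net2 = HIGH OR HIGH = HIGH
net7 = net2 OR net4 = HIGH OR HIGH = HIGH
net8 = net4 AND net5 AND net7 = HIGH AND HIGH AND HIGH = HIGH
net15 = net1 AND net7 = HIGH AND HIGH = HIGH
net16 = net8 OR net2 = HIGH OR HIGH = HIGH

net15 = HIGH; net16 = HIGH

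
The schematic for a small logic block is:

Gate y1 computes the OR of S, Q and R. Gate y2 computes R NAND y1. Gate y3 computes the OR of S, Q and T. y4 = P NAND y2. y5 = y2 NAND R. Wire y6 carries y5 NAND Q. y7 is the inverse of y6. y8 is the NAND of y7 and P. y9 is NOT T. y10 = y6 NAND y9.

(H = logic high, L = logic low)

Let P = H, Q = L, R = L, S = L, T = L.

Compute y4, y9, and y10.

y4 = L; y9 = H; y10 = L

y1 = S OR Q OR R = L OR L OR L = L
y2 = R NAND y1 = L NAND L = H
y4 = P NAND y2 = H NAND H = L
y5 = y2 NAND R = H NAND L = H
y6 = y5 NAND Q = H NAND L = H
y9 = NOT T = NOT L = H
y10 = y6 NAND y9 = H NAND H = L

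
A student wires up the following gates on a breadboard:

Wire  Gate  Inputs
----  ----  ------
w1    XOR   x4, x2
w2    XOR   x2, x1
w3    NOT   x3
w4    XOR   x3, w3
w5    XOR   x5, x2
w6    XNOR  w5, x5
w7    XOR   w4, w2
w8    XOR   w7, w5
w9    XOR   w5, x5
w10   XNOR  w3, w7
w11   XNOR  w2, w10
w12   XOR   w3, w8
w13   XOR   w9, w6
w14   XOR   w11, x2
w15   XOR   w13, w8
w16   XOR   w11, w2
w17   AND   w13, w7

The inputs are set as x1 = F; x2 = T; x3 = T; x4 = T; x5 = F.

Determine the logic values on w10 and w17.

w10 = T, w17 = F

w2 = x2 XOR x1 = T XOR F = T
w3 = NOT x3 = NOT T = F
w4 = x3 XOR w3 = T XOR F = T
w5 = x5 XOR x2 = F XOR T = T
w6 = w5 XNOR x5 = T XNOR F = F
w7 = w4 XOR w2 = T XOR T = F
w9 = w5 XOR x5 = T XOR F = T
w10 = w3 XNOR w7 = F XNOR F = T
w13 = w9 XOR w6 = T XOR F = T
w17 = w13 AND w7 = T AND F = F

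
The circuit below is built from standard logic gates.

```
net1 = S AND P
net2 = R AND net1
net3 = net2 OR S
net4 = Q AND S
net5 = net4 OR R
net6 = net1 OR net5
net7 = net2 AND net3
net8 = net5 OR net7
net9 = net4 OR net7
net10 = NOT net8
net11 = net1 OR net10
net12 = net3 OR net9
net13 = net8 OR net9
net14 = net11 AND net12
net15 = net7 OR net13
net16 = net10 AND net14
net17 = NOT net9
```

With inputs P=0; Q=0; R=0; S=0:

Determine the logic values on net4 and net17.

net4 = 0; net17 = 1

net1 = S AND P = 0 AND 0 = 0
net2 = R AND net1 = 0 AND 0 = 0
net3 = net2 OR S = 0 OR 0 = 0
net4 = Q AND S = 0 AND 0 = 0
net7 = net2 AND net3 = 0 AND 0 = 0
net9 = net4 OR net7 = 0 OR 0 = 0
net17 = NOT net9 = NOT 0 = 1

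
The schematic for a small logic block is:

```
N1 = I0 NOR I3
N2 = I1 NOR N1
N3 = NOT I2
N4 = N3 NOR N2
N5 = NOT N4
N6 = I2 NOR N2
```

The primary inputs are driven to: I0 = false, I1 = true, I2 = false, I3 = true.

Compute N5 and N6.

N1 = I0 NOR I3 = false NOR true = false
N2 = I1 NOR N1 = true NOR false = false
N3 = NOT I2 = NOT false = true
N4 = N3 NOR N2 = true NOR false = false
N5 = NOT N4 = NOT false = true
N6 = I2 NOR N2 = false NOR false = true

N5 = true, N6 = true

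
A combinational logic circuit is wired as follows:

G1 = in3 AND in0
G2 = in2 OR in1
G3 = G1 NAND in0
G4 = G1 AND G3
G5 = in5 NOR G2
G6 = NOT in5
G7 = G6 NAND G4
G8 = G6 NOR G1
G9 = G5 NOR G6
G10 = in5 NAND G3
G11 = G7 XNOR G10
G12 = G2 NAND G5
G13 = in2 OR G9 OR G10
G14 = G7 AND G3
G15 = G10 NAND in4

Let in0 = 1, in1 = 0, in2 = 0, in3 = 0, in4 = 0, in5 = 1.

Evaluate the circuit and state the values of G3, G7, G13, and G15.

G1 = in3 AND in0 = 0 AND 1 = 0
G2 = in2 OR in1 = 0 OR 0 = 0
G3 = G1 NAND in0 = 0 NAND 1 = 1
G4 = G1 AND G3 = 0 AND 1 = 0
G5 = in5 NOR G2 = 1 NOR 0 = 0
G6 = NOT in5 = NOT 1 = 0
G7 = G6 NAND G4 = 0 NAND 0 = 1
G9 = G5 NOR G6 = 0 NOR 0 = 1
G10 = in5 NAND G3 = 1 NAND 1 = 0
G13 = in2 OR G9 OR G10 = 0 OR 1 OR 0 = 1
G15 = G10 NAND in4 = 0 NAND 0 = 1

G3 = 1, G7 = 1, G13 = 1, G15 = 1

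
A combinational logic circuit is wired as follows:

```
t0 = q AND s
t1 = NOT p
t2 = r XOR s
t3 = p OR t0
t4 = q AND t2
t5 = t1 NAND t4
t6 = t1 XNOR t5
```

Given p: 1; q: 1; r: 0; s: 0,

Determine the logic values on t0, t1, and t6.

t0 = 0; t1 = 0; t6 = 0

t0 = q AND s = 1 AND 0 = 0
t1 = NOT p = NOT 1 = 0
t2 = r XOR s = 0 XOR 0 = 0
t4 = q AND t2 = 1 AND 0 = 0
t5 = t1 NAND t4 = 0 NAND 0 = 1
t6 = t1 XNOR t5 = 0 XNOR 1 = 0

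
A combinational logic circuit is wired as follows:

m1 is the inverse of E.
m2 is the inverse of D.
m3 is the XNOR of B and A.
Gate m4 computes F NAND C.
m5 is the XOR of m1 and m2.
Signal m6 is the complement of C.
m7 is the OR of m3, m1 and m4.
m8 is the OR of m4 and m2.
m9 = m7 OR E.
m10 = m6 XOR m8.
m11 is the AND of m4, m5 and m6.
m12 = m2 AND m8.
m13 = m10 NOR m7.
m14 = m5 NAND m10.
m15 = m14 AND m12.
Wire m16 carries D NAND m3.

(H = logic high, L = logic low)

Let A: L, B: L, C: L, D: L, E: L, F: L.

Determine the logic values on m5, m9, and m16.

m1 = NOT E = NOT L = H
m2 = NOT D = NOT L = H
m3 = B XNOR A = L XNOR L = H
m4 = F NAND C = L NAND L = H
m5 = m1 XOR m2 = H XOR H = L
m7 = m3 OR m1 OR m4 = H OR H OR H = H
m9 = m7 OR E = H OR L = H
m16 = D NAND m3 = L NAND H = H

m5 = L, m9 = H, m16 = H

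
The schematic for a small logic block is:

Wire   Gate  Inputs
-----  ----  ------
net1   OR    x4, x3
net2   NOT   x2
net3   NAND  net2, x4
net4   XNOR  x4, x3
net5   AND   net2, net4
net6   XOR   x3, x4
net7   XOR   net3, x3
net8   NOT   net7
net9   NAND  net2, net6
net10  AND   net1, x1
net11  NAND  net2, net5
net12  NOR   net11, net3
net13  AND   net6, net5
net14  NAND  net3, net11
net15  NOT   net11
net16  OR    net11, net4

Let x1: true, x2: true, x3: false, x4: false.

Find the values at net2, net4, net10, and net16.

net1 = x4 OR x3 = false OR false = false
net2 = NOT x2 = NOT true = false
net4 = x4 XNOR x3 = false XNOR false = true
net5 = net2 AND net4 = false AND true = false
net10 = net1 AND x1 = false AND true = false
net11 = net2 NAND net5 = false NAND false = true
net16 = net11 OR net4 = true OR true = true

net2 = false; net4 = true; net10 = false; net16 = true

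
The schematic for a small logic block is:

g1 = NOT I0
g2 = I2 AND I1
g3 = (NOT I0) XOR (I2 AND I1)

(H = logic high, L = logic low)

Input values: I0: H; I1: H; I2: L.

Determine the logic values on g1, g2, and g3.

g1 = L; g2 = L; g3 = L

g1 = NOT H = L
g2 = L AND H = L
g3 = (NOT H) XOR (L AND H) = L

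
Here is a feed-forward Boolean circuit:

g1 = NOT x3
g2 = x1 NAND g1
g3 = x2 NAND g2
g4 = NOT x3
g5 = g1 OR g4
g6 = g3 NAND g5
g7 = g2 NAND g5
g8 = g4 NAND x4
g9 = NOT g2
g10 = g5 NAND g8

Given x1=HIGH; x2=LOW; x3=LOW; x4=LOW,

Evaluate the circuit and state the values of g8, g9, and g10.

g8 = HIGH; g9 = HIGH; g10 = LOW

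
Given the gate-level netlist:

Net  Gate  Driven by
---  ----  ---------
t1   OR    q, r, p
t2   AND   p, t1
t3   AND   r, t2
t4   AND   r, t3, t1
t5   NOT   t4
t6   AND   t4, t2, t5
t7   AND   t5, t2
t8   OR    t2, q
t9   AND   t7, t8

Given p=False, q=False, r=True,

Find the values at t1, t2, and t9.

t1 = q OR r OR p = False OR True OR False = True
t2 = p AND t1 = False AND True = False
t3 = r AND t2 = True AND False = False
t4 = r AND t3 AND t1 = True AND False AND True = False
t5 = NOT t4 = NOT False = True
t7 = t5 AND t2 = True AND False = False
t8 = t2 OR q = False OR False = False
t9 = t7 AND t8 = False AND False = False

t1 = True  t2 = False  t9 = False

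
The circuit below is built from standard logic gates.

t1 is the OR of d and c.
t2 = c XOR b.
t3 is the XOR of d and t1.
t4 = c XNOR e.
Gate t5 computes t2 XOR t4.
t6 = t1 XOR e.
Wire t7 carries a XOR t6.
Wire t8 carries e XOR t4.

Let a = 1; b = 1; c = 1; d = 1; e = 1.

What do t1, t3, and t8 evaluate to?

t1 = d OR c = 1 OR 1 = 1
t3 = d XOR t1 = 1 XOR 1 = 0
t4 = c XNOR e = 1 XNOR 1 = 1
t8 = e XOR t4 = 1 XOR 1 = 0

t1 = 1, t3 = 0, t8 = 0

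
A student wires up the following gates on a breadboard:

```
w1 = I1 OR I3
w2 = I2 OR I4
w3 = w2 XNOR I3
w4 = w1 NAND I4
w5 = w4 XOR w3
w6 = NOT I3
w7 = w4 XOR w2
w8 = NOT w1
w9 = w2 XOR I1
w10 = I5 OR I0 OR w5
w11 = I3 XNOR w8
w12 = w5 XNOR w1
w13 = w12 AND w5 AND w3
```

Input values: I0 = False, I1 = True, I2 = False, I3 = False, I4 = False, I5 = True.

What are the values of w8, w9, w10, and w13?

w8 = False, w9 = True, w10 = True, w13 = False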